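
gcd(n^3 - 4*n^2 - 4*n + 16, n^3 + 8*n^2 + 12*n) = n + 2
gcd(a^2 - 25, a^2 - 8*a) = 1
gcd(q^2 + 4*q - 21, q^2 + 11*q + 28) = q + 7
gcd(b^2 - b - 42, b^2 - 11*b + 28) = b - 7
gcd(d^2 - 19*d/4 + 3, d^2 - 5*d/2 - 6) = d - 4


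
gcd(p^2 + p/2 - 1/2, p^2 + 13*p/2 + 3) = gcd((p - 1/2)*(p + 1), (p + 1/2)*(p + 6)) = 1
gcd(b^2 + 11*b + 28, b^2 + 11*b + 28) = b^2 + 11*b + 28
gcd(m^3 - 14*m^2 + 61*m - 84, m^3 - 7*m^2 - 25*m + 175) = m - 7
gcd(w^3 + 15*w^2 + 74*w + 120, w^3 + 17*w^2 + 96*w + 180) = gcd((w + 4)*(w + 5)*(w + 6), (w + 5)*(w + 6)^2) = w^2 + 11*w + 30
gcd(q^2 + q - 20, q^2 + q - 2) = 1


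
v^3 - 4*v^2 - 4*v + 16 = (v - 4)*(v - 2)*(v + 2)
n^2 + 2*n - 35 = (n - 5)*(n + 7)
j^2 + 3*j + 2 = (j + 1)*(j + 2)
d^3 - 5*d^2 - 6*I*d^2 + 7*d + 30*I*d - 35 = (d - 5)*(d - 7*I)*(d + I)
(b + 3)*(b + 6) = b^2 + 9*b + 18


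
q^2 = q^2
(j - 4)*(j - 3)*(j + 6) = j^3 - j^2 - 30*j + 72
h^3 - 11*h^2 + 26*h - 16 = (h - 8)*(h - 2)*(h - 1)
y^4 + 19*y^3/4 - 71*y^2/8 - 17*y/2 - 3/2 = (y - 2)*(y + 1/4)*(y + 1/2)*(y + 6)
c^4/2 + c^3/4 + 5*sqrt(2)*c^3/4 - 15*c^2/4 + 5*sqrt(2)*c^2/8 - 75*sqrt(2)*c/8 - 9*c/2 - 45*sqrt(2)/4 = (c/2 + 1)*(c - 3)*(c + 3/2)*(c + 5*sqrt(2)/2)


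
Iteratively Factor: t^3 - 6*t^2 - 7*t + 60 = (t - 5)*(t^2 - t - 12) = (t - 5)*(t - 4)*(t + 3)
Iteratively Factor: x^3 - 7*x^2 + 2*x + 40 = (x + 2)*(x^2 - 9*x + 20) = (x - 5)*(x + 2)*(x - 4)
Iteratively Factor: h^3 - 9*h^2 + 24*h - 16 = (h - 4)*(h^2 - 5*h + 4) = (h - 4)^2*(h - 1)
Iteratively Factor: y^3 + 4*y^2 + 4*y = (y + 2)*(y^2 + 2*y) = y*(y + 2)*(y + 2)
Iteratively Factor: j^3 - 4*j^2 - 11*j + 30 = (j + 3)*(j^2 - 7*j + 10) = (j - 5)*(j + 3)*(j - 2)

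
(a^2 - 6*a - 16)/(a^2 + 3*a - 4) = (a^2 - 6*a - 16)/(a^2 + 3*a - 4)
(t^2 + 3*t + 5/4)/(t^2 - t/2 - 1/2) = (t + 5/2)/(t - 1)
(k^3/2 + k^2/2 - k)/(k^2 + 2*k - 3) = k*(k + 2)/(2*(k + 3))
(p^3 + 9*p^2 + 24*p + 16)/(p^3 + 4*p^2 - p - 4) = (p + 4)/(p - 1)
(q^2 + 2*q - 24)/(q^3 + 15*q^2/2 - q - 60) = 2*(q - 4)/(2*q^2 + 3*q - 20)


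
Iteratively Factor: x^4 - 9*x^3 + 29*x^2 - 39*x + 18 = (x - 2)*(x^3 - 7*x^2 + 15*x - 9) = (x - 3)*(x - 2)*(x^2 - 4*x + 3) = (x - 3)*(x - 2)*(x - 1)*(x - 3)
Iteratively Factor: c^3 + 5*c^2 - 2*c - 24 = (c + 3)*(c^2 + 2*c - 8) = (c + 3)*(c + 4)*(c - 2)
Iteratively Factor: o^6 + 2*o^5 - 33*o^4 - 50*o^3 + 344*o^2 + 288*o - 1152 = (o + 4)*(o^5 - 2*o^4 - 25*o^3 + 50*o^2 + 144*o - 288) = (o - 4)*(o + 4)*(o^4 + 2*o^3 - 17*o^2 - 18*o + 72) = (o - 4)*(o - 3)*(o + 4)*(o^3 + 5*o^2 - 2*o - 24) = (o - 4)*(o - 3)*(o - 2)*(o + 4)*(o^2 + 7*o + 12) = (o - 4)*(o - 3)*(o - 2)*(o + 3)*(o + 4)*(o + 4)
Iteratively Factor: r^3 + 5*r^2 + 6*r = (r)*(r^2 + 5*r + 6) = r*(r + 3)*(r + 2)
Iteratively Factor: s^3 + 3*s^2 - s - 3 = (s + 1)*(s^2 + 2*s - 3) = (s + 1)*(s + 3)*(s - 1)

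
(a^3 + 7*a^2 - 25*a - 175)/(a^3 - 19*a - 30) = (a^2 + 12*a + 35)/(a^2 + 5*a + 6)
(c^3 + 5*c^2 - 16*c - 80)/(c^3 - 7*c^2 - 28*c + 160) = (c + 4)/(c - 8)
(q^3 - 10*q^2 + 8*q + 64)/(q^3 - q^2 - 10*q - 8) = (q - 8)/(q + 1)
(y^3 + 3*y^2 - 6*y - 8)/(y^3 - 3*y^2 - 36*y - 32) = (y - 2)/(y - 8)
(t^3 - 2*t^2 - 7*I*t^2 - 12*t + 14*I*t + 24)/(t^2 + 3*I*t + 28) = (t^2 - t*(2 + 3*I) + 6*I)/(t + 7*I)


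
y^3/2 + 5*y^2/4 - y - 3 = (y/2 + 1)*(y - 3/2)*(y + 2)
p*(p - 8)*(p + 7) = p^3 - p^2 - 56*p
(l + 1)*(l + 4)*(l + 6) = l^3 + 11*l^2 + 34*l + 24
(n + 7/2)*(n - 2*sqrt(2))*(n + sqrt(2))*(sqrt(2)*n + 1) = sqrt(2)*n^4 - n^3 + 7*sqrt(2)*n^3/2 - 5*sqrt(2)*n^2 - 7*n^2/2 - 35*sqrt(2)*n/2 - 4*n - 14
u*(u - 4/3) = u^2 - 4*u/3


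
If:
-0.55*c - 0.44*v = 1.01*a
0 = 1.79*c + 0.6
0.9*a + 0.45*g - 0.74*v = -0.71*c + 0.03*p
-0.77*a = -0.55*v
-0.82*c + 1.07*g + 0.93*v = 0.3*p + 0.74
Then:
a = 0.11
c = -0.34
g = 0.65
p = 1.25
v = 0.16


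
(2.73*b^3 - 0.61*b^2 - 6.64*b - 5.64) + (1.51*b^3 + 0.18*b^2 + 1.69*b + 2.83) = 4.24*b^3 - 0.43*b^2 - 4.95*b - 2.81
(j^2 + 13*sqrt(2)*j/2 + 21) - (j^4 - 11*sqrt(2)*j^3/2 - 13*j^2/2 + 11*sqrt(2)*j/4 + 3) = -j^4 + 11*sqrt(2)*j^3/2 + 15*j^2/2 + 15*sqrt(2)*j/4 + 18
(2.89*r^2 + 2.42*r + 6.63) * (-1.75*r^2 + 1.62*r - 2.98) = -5.0575*r^4 + 0.446800000000001*r^3 - 16.2943*r^2 + 3.529*r - 19.7574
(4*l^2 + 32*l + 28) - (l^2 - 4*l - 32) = 3*l^2 + 36*l + 60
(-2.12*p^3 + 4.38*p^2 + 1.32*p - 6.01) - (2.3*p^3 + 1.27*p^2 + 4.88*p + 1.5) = -4.42*p^3 + 3.11*p^2 - 3.56*p - 7.51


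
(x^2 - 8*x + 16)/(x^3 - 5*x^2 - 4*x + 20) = (x^2 - 8*x + 16)/(x^3 - 5*x^2 - 4*x + 20)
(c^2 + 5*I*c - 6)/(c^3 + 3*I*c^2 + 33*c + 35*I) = (c^2 + 5*I*c - 6)/(c^3 + 3*I*c^2 + 33*c + 35*I)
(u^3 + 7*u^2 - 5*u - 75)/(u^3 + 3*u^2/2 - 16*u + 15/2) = 2*(u + 5)/(2*u - 1)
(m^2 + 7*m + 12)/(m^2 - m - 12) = (m + 4)/(m - 4)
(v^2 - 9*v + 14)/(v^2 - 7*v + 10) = (v - 7)/(v - 5)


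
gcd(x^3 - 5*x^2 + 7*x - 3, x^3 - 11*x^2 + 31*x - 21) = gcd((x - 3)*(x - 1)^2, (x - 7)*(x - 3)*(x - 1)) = x^2 - 4*x + 3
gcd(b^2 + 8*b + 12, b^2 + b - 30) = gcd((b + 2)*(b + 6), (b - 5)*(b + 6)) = b + 6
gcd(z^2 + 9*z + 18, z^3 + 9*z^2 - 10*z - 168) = z + 6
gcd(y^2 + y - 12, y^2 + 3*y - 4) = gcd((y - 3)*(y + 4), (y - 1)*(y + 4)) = y + 4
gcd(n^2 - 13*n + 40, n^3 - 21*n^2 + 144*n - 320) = n^2 - 13*n + 40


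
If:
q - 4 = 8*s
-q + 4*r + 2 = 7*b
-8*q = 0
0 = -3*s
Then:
No Solution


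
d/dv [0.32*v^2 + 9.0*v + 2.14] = 0.64*v + 9.0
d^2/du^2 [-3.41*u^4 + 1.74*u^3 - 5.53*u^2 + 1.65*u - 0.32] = -40.92*u^2 + 10.44*u - 11.06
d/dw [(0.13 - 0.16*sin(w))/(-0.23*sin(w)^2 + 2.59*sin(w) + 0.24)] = (-0.0368*sin(w)^2 + 0.0598*sin(w) - 0.3751)*cos(w)/(0.0529*sin(w)^4 - 1.1914*sin(w)^3 + 6.5977*sin(w)^2 + 1.2432*sin(w) + 0.0576)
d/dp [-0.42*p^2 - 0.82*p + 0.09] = -0.84*p - 0.82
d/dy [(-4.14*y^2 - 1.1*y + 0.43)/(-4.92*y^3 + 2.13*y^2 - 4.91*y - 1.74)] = (-20.3688*y^4 - 10.824*y^3 + 29.0172*y^2 + 12.5754*y + 4.0253)/(24.2064*y^6 - 20.9592*y^5 + 52.8513*y^4 - 3.795*y^3 + 16.6957*y^2 + 17.0868*y + 3.0276)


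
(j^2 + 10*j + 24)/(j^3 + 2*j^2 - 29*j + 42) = (j^2 + 10*j + 24)/(j^3 + 2*j^2 - 29*j + 42)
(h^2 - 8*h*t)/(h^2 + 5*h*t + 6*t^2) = h*(h - 8*t)/(h^2 + 5*h*t + 6*t^2)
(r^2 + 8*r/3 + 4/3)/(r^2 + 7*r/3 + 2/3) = (3*r + 2)/(3*r + 1)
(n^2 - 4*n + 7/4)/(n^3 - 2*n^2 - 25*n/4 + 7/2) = 1/(n + 2)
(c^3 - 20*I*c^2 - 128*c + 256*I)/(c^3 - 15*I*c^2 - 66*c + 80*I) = (c^2 - 12*I*c - 32)/(c^2 - 7*I*c - 10)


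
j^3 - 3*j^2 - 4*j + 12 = (j - 3)*(j - 2)*(j + 2)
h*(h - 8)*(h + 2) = h^3 - 6*h^2 - 16*h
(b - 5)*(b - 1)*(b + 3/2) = b^3 - 9*b^2/2 - 4*b + 15/2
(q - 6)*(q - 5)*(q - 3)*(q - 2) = q^4 - 16*q^3 + 91*q^2 - 216*q + 180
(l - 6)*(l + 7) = l^2 + l - 42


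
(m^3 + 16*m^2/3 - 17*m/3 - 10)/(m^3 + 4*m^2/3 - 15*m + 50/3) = (m^2 + 7*m + 6)/(m^2 + 3*m - 10)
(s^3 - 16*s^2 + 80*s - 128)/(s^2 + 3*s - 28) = (s^2 - 12*s + 32)/(s + 7)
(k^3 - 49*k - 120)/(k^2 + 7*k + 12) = (k^2 - 3*k - 40)/(k + 4)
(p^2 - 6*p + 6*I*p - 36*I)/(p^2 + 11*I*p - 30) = (p - 6)/(p + 5*I)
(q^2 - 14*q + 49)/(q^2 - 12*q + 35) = (q - 7)/(q - 5)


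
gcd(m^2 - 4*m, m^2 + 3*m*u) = m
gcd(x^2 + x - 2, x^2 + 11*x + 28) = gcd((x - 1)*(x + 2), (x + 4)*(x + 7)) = 1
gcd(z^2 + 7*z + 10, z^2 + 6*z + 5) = z + 5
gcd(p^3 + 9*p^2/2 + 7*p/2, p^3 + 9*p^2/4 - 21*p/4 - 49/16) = p + 7/2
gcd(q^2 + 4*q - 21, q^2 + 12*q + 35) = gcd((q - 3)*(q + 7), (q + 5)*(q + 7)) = q + 7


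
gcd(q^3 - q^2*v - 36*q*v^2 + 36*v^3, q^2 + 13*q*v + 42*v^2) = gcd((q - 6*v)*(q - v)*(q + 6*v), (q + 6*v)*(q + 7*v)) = q + 6*v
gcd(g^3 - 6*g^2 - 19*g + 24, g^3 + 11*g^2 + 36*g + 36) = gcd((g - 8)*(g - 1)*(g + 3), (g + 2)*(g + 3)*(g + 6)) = g + 3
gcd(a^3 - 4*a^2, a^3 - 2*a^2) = a^2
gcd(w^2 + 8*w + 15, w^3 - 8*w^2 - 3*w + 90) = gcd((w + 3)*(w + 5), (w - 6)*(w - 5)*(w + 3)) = w + 3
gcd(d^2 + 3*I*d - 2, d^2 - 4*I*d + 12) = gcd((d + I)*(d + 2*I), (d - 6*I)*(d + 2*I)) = d + 2*I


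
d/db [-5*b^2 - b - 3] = -10*b - 1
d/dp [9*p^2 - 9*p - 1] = 18*p - 9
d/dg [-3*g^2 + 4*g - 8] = 4 - 6*g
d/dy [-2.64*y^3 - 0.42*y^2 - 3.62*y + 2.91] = -7.92*y^2 - 0.84*y - 3.62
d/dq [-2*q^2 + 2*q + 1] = 2 - 4*q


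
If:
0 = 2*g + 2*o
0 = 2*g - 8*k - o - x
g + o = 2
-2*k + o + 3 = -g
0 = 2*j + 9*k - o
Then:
No Solution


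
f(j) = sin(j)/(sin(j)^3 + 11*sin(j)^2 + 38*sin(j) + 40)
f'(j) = (-3*sin(j)^2*cos(j) - 22*sin(j)*cos(j) - 38*cos(j))*sin(j)/(sin(j)^3 + 11*sin(j)^2 + 38*sin(j) + 40)^2 + cos(j)/(sin(j)^3 + 11*sin(j)^2 + 38*sin(j) + 40)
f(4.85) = -0.08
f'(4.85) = 0.03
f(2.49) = 0.01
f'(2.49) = -0.01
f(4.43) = -0.08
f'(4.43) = -0.05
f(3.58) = -0.02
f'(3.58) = -0.05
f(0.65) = 0.01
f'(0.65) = 0.01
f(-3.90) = 0.01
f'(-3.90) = -0.00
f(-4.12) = 0.01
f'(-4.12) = -0.00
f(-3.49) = 0.01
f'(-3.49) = -0.01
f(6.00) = -0.00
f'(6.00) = 0.04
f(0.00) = 0.00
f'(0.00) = 0.02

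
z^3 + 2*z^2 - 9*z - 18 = (z - 3)*(z + 2)*(z + 3)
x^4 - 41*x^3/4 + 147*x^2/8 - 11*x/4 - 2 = (x - 8)*(x - 2)*(x - 1/2)*(x + 1/4)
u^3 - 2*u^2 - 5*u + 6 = (u - 3)*(u - 1)*(u + 2)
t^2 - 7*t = t*(t - 7)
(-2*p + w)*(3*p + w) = -6*p^2 + p*w + w^2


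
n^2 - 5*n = n*(n - 5)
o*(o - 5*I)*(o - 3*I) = o^3 - 8*I*o^2 - 15*o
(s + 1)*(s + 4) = s^2 + 5*s + 4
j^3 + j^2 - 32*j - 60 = (j - 6)*(j + 2)*(j + 5)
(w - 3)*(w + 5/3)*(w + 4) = w^3 + 8*w^2/3 - 31*w/3 - 20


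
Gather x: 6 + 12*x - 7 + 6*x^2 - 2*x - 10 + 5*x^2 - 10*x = 11*x^2 - 11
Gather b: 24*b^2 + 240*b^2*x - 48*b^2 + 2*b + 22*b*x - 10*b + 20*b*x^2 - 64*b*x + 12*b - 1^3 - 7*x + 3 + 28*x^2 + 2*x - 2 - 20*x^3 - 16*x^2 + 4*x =b^2*(240*x - 24) + b*(20*x^2 - 42*x + 4) - 20*x^3 + 12*x^2 - x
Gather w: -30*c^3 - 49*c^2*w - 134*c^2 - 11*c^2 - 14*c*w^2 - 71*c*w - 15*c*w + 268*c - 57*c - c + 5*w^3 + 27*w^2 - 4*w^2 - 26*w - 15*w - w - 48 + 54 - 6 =-30*c^3 - 145*c^2 + 210*c + 5*w^3 + w^2*(23 - 14*c) + w*(-49*c^2 - 86*c - 42)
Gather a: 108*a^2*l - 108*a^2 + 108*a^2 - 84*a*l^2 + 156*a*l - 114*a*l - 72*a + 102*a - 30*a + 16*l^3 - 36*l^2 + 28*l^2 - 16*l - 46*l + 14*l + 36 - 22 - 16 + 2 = 108*a^2*l + a*(-84*l^2 + 42*l) + 16*l^3 - 8*l^2 - 48*l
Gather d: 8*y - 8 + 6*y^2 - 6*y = 6*y^2 + 2*y - 8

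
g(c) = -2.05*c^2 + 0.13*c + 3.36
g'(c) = 0.13 - 4.1*c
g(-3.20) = -18.05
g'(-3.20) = 13.25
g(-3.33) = -19.81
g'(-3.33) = 13.78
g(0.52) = 2.87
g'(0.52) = -2.00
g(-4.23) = -33.87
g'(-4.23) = 17.47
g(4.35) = -34.87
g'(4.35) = -17.70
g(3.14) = -16.44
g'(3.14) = -12.74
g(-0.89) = 1.62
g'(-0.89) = 3.78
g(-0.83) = 1.84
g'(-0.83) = 3.53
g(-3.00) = -15.48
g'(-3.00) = 12.43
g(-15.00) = -459.84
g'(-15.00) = 61.63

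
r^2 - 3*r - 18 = (r - 6)*(r + 3)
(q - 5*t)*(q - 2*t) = q^2 - 7*q*t + 10*t^2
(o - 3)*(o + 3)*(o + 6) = o^3 + 6*o^2 - 9*o - 54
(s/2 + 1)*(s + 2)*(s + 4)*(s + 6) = s^4/2 + 7*s^3 + 34*s^2 + 68*s + 48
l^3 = l^3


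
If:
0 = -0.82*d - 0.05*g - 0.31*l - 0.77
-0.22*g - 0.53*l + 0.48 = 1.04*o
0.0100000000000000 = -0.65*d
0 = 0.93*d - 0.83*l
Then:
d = -0.02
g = -15.04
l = -0.02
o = 3.65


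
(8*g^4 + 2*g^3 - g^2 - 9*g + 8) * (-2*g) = -16*g^5 - 4*g^4 + 2*g^3 + 18*g^2 - 16*g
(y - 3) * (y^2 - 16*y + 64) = y^3 - 19*y^2 + 112*y - 192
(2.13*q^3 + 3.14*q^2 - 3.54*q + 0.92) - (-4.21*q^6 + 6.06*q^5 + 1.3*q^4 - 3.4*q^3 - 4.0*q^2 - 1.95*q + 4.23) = 4.21*q^6 - 6.06*q^5 - 1.3*q^4 + 5.53*q^3 + 7.14*q^2 - 1.59*q - 3.31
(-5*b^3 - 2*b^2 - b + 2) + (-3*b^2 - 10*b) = -5*b^3 - 5*b^2 - 11*b + 2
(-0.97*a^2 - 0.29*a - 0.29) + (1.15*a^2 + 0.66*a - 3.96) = 0.18*a^2 + 0.37*a - 4.25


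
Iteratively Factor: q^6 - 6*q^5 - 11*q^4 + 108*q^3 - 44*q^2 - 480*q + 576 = (q - 4)*(q^5 - 2*q^4 - 19*q^3 + 32*q^2 + 84*q - 144) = (q - 4)*(q - 2)*(q^4 - 19*q^2 - 6*q + 72) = (q - 4)^2*(q - 2)*(q^3 + 4*q^2 - 3*q - 18) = (q - 4)^2*(q - 2)^2*(q^2 + 6*q + 9) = (q - 4)^2*(q - 2)^2*(q + 3)*(q + 3)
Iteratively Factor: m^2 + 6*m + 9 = (m + 3)*(m + 3)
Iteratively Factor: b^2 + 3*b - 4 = (b + 4)*(b - 1)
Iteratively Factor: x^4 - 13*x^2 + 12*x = (x - 3)*(x^3 + 3*x^2 - 4*x) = (x - 3)*(x - 1)*(x^2 + 4*x) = x*(x - 3)*(x - 1)*(x + 4)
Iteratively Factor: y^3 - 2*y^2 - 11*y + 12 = (y - 1)*(y^2 - y - 12) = (y - 4)*(y - 1)*(y + 3)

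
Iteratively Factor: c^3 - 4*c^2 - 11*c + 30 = (c + 3)*(c^2 - 7*c + 10) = (c - 2)*(c + 3)*(c - 5)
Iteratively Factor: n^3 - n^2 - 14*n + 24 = (n + 4)*(n^2 - 5*n + 6) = (n - 3)*(n + 4)*(n - 2)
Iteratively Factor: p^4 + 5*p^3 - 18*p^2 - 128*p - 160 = (p + 2)*(p^3 + 3*p^2 - 24*p - 80) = (p - 5)*(p + 2)*(p^2 + 8*p + 16) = (p - 5)*(p + 2)*(p + 4)*(p + 4)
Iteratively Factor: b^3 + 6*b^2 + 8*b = (b)*(b^2 + 6*b + 8) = b*(b + 4)*(b + 2)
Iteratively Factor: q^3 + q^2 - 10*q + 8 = (q - 1)*(q^2 + 2*q - 8) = (q - 1)*(q + 4)*(q - 2)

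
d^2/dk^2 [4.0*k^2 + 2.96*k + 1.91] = 8.00000000000000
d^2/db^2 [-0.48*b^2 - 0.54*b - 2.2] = -0.960000000000000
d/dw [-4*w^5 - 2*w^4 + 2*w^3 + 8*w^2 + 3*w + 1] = -20*w^4 - 8*w^3 + 6*w^2 + 16*w + 3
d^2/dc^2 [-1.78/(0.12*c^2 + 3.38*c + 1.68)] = (0.051264*c^2 + 1.443936*c - 1.78*(0.24*c + 3.38)*(0.48*c + 6.76) + 0.717696)/(0.12*c^2 + 3.38*c + 1.68)^3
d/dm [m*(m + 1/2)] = 2*m + 1/2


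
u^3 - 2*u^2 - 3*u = u*(u - 3)*(u + 1)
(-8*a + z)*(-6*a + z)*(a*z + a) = 48*a^3*z + 48*a^3 - 14*a^2*z^2 - 14*a^2*z + a*z^3 + a*z^2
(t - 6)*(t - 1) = t^2 - 7*t + 6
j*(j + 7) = j^2 + 7*j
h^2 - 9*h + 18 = (h - 6)*(h - 3)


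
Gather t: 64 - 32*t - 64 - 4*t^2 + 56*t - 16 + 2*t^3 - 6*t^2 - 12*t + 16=2*t^3 - 10*t^2 + 12*t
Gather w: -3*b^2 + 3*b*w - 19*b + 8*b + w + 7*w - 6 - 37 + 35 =-3*b^2 - 11*b + w*(3*b + 8) - 8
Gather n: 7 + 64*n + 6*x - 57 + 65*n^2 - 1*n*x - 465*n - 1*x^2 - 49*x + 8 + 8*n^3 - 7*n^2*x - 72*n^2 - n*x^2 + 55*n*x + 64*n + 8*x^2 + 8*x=8*n^3 + n^2*(-7*x - 7) + n*(-x^2 + 54*x - 337) + 7*x^2 - 35*x - 42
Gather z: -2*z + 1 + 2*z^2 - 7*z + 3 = 2*z^2 - 9*z + 4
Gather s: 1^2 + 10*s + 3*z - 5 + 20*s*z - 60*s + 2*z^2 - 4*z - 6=s*(20*z - 50) + 2*z^2 - z - 10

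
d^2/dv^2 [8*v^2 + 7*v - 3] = 16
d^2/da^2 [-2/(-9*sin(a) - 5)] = 18*(-9*sin(a)^2 + 5*sin(a) + 18)/(9*sin(a) + 5)^3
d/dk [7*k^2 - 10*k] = 14*k - 10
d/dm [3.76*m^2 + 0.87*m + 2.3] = 7.52*m + 0.87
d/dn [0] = 0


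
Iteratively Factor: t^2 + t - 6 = (t - 2)*(t + 3)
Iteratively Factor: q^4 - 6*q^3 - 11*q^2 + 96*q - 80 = (q - 5)*(q^3 - q^2 - 16*q + 16) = (q - 5)*(q - 4)*(q^2 + 3*q - 4) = (q - 5)*(q - 4)*(q + 4)*(q - 1)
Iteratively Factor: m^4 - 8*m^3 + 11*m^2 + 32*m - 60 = (m - 2)*(m^3 - 6*m^2 - m + 30) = (m - 2)*(m + 2)*(m^2 - 8*m + 15) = (m - 5)*(m - 2)*(m + 2)*(m - 3)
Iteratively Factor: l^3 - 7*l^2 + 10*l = (l)*(l^2 - 7*l + 10) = l*(l - 2)*(l - 5)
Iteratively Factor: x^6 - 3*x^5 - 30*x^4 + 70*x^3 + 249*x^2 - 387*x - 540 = (x - 3)*(x^5 - 30*x^3 - 20*x^2 + 189*x + 180) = (x - 3)*(x + 1)*(x^4 - x^3 - 29*x^2 + 9*x + 180) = (x - 3)*(x + 1)*(x + 4)*(x^3 - 5*x^2 - 9*x + 45) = (x - 3)^2*(x + 1)*(x + 4)*(x^2 - 2*x - 15) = (x - 5)*(x - 3)^2*(x + 1)*(x + 4)*(x + 3)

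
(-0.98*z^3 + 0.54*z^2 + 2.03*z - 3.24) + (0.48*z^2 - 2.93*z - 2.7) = -0.98*z^3 + 1.02*z^2 - 0.9*z - 5.94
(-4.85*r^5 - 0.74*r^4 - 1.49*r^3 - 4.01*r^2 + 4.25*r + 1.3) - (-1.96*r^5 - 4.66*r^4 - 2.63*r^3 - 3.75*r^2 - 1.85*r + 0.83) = -2.89*r^5 + 3.92*r^4 + 1.14*r^3 - 0.26*r^2 + 6.1*r + 0.47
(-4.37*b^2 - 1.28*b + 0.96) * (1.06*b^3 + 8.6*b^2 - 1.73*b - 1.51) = -4.6322*b^5 - 38.9388*b^4 - 2.4303*b^3 + 17.0691*b^2 + 0.272*b - 1.4496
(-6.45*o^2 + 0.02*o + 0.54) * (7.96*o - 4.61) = -51.342*o^3 + 29.8937*o^2 + 4.2062*o - 2.4894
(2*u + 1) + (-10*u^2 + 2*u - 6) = -10*u^2 + 4*u - 5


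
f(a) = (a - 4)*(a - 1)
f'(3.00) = 1.00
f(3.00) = -2.00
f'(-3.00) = -11.00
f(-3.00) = 28.00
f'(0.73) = -3.54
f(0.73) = 0.88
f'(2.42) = -0.16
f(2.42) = -2.24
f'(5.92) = 6.84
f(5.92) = 9.45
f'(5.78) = 6.56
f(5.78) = 8.51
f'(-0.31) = -5.62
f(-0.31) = 5.65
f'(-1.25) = -7.50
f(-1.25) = 11.81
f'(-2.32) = -9.64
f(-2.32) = 20.98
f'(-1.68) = -8.36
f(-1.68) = 15.22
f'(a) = 2*a - 5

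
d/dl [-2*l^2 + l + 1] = 1 - 4*l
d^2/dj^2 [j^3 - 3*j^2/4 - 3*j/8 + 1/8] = 6*j - 3/2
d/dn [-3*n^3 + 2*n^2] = n*(4 - 9*n)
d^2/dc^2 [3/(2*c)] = 3/c^3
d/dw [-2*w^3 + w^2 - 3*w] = -6*w^2 + 2*w - 3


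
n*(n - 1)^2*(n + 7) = n^4 + 5*n^3 - 13*n^2 + 7*n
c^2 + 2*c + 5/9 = (c + 1/3)*(c + 5/3)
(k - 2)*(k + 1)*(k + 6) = k^3 + 5*k^2 - 8*k - 12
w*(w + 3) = w^2 + 3*w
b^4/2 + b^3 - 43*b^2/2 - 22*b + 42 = (b/2 + 1)*(b - 6)*(b - 1)*(b + 7)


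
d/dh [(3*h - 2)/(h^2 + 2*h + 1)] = (7 - 3*h)/(h^3 + 3*h^2 + 3*h + 1)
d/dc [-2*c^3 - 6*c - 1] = -6*c^2 - 6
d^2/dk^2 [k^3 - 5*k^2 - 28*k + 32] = 6*k - 10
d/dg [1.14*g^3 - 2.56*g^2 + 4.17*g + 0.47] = 3.42*g^2 - 5.12*g + 4.17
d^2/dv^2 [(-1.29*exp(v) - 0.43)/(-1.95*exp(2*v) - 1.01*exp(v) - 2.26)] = (4.905225*exp(4*v) + 3.999645*exp(3*v) - 31.569525*exp(2*v) - 10.085951*exp(v) + 5.607286)*exp(v)/(7.414875*exp(6*v) + 11.521575*exp(5*v) + 31.748535*exp(4*v) + 27.736721*exp(3*v) + 36.795738*exp(2*v) + 15.476028*exp(v) + 11.543176)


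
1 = 1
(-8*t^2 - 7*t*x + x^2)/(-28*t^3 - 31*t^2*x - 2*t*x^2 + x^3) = (-8*t + x)/(-28*t^2 - 3*t*x + x^2)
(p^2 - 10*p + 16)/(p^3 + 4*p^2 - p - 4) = (p^2 - 10*p + 16)/(p^3 + 4*p^2 - p - 4)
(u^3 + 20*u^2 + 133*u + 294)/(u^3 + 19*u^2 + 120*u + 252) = (u + 7)/(u + 6)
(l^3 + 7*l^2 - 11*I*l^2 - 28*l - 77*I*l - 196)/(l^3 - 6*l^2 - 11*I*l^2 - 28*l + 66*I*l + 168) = (l + 7)/(l - 6)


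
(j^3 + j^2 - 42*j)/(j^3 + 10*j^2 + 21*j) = (j - 6)/(j + 3)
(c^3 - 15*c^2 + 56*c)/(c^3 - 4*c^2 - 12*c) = (-c^2 + 15*c - 56)/(-c^2 + 4*c + 12)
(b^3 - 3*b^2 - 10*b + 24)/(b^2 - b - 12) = b - 2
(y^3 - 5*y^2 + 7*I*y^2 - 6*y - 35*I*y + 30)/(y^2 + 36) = (y^2 + y*(-5 + I) - 5*I)/(y - 6*I)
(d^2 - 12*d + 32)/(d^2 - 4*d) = (d - 8)/d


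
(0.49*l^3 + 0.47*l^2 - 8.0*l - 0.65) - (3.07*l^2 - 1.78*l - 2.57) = 0.49*l^3 - 2.6*l^2 - 6.22*l + 1.92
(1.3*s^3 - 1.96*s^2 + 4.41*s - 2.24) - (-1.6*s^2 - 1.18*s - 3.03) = 1.3*s^3 - 0.36*s^2 + 5.59*s + 0.79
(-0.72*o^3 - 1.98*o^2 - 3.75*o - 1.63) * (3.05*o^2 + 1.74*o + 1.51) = -2.196*o^5 - 7.2918*o^4 - 15.9699*o^3 - 14.4863*o^2 - 8.4987*o - 2.4613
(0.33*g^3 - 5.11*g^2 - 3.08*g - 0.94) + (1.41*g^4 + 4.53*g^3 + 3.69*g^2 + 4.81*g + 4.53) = 1.41*g^4 + 4.86*g^3 - 1.42*g^2 + 1.73*g + 3.59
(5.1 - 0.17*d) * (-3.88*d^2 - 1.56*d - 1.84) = 0.6596*d^3 - 19.5228*d^2 - 7.6432*d - 9.384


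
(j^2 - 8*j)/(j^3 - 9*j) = (j - 8)/(j^2 - 9)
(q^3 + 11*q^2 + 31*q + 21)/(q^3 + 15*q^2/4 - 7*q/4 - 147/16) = 16*(q^3 + 11*q^2 + 31*q + 21)/(16*q^3 + 60*q^2 - 28*q - 147)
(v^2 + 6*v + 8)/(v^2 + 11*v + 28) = (v + 2)/(v + 7)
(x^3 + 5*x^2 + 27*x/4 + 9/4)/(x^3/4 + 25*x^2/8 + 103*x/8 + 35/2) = 2*(4*x^3 + 20*x^2 + 27*x + 9)/(2*x^3 + 25*x^2 + 103*x + 140)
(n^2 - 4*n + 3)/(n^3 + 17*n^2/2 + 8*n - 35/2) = 2*(n - 3)/(2*n^2 + 19*n + 35)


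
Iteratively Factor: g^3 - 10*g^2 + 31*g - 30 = (g - 5)*(g^2 - 5*g + 6) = (g - 5)*(g - 2)*(g - 3)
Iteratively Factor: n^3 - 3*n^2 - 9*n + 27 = (n - 3)*(n^2 - 9) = (n - 3)^2*(n + 3)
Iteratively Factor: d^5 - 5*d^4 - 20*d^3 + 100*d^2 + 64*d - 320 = (d - 2)*(d^4 - 3*d^3 - 26*d^2 + 48*d + 160) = (d - 4)*(d - 2)*(d^3 + d^2 - 22*d - 40) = (d - 4)*(d - 2)*(d + 2)*(d^2 - d - 20) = (d - 5)*(d - 4)*(d - 2)*(d + 2)*(d + 4)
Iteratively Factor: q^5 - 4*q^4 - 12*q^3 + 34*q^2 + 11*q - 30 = (q - 2)*(q^4 - 2*q^3 - 16*q^2 + 2*q + 15) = (q - 2)*(q + 3)*(q^3 - 5*q^2 - q + 5) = (q - 2)*(q - 1)*(q + 3)*(q^2 - 4*q - 5) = (q - 5)*(q - 2)*(q - 1)*(q + 3)*(q + 1)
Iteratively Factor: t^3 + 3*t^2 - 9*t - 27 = (t + 3)*(t^2 - 9) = (t + 3)^2*(t - 3)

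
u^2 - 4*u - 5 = (u - 5)*(u + 1)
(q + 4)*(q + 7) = q^2 + 11*q + 28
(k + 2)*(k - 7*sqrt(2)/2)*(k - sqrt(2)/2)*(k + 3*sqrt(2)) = k^4 - sqrt(2)*k^3 + 2*k^3 - 41*k^2/2 - 2*sqrt(2)*k^2 - 41*k + 21*sqrt(2)*k/2 + 21*sqrt(2)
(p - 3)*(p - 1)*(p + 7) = p^3 + 3*p^2 - 25*p + 21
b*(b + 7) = b^2 + 7*b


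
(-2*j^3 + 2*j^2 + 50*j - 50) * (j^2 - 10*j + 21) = -2*j^5 + 22*j^4 - 12*j^3 - 508*j^2 + 1550*j - 1050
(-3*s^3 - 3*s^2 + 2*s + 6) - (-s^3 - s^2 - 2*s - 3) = -2*s^3 - 2*s^2 + 4*s + 9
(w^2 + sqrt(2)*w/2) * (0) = 0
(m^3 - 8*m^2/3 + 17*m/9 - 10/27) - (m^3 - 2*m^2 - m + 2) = -2*m^2/3 + 26*m/9 - 64/27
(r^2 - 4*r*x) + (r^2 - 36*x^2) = 2*r^2 - 4*r*x - 36*x^2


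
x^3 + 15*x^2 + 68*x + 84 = (x + 2)*(x + 6)*(x + 7)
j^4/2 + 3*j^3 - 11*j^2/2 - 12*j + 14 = (j/2 + 1)*(j - 2)*(j - 1)*(j + 7)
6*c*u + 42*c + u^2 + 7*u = (6*c + u)*(u + 7)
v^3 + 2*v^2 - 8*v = v*(v - 2)*(v + 4)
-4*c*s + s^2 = s*(-4*c + s)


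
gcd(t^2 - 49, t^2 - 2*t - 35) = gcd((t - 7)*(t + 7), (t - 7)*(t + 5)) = t - 7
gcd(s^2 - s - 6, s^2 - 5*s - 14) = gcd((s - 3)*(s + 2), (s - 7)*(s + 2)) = s + 2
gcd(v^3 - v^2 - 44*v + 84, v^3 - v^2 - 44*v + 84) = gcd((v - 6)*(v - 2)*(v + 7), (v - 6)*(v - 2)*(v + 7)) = v^3 - v^2 - 44*v + 84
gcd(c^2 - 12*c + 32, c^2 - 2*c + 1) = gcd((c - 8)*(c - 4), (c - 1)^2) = 1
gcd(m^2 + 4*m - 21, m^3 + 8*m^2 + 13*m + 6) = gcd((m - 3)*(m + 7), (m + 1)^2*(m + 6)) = 1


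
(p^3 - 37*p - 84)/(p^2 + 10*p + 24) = (p^2 - 4*p - 21)/(p + 6)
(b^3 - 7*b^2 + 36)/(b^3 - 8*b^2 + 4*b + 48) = (b - 3)/(b - 4)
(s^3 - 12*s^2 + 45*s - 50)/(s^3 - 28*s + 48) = (s^2 - 10*s + 25)/(s^2 + 2*s - 24)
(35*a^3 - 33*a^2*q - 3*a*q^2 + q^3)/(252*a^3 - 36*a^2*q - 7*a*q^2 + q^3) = (-5*a^2 + 4*a*q + q^2)/(-36*a^2 + q^2)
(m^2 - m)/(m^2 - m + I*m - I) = m/(m + I)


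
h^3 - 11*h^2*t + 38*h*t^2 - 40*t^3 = (h - 5*t)*(h - 4*t)*(h - 2*t)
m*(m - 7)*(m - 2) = m^3 - 9*m^2 + 14*m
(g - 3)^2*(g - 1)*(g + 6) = g^4 - g^3 - 27*g^2 + 81*g - 54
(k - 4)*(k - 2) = k^2 - 6*k + 8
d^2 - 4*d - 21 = (d - 7)*(d + 3)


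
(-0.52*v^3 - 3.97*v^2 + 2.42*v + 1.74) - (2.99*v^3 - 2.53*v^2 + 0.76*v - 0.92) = -3.51*v^3 - 1.44*v^2 + 1.66*v + 2.66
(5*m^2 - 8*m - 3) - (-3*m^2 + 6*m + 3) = 8*m^2 - 14*m - 6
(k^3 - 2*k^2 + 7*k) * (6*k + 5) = 6*k^4 - 7*k^3 + 32*k^2 + 35*k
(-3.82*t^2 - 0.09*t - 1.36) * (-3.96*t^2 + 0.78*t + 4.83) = 15.1272*t^4 - 2.6232*t^3 - 13.1352*t^2 - 1.4955*t - 6.5688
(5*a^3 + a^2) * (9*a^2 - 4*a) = 45*a^5 - 11*a^4 - 4*a^3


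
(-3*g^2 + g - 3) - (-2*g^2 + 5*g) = -g^2 - 4*g - 3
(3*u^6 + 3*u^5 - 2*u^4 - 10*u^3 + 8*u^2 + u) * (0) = 0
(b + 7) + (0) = b + 7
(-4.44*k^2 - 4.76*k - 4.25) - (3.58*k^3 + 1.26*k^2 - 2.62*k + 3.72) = -3.58*k^3 - 5.7*k^2 - 2.14*k - 7.97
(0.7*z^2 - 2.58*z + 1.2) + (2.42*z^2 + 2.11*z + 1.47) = 3.12*z^2 - 0.47*z + 2.67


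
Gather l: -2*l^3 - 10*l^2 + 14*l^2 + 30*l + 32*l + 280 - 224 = -2*l^3 + 4*l^2 + 62*l + 56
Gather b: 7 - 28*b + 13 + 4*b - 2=18 - 24*b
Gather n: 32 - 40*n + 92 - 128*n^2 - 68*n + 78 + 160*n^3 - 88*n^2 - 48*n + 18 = 160*n^3 - 216*n^2 - 156*n + 220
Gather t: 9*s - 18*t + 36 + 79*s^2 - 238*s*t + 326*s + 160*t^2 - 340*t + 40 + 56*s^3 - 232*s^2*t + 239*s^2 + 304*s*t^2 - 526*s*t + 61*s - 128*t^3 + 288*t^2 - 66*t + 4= 56*s^3 + 318*s^2 + 396*s - 128*t^3 + t^2*(304*s + 448) + t*(-232*s^2 - 764*s - 424) + 80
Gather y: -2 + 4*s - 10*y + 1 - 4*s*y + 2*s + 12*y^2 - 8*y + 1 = 6*s + 12*y^2 + y*(-4*s - 18)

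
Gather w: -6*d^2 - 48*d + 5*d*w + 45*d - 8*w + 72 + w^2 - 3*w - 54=-6*d^2 - 3*d + w^2 + w*(5*d - 11) + 18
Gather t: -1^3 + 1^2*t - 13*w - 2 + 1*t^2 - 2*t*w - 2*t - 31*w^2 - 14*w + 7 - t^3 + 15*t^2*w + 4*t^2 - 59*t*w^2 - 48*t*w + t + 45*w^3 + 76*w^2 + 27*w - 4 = -t^3 + t^2*(15*w + 5) + t*(-59*w^2 - 50*w) + 45*w^3 + 45*w^2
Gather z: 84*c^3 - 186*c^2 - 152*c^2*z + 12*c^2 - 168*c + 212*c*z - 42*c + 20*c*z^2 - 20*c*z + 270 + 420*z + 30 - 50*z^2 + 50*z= 84*c^3 - 174*c^2 - 210*c + z^2*(20*c - 50) + z*(-152*c^2 + 192*c + 470) + 300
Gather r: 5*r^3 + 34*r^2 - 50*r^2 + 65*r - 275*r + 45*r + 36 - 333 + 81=5*r^3 - 16*r^2 - 165*r - 216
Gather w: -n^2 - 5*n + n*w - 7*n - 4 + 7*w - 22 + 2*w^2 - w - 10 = -n^2 - 12*n + 2*w^2 + w*(n + 6) - 36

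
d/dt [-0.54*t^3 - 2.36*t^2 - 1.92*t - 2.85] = -1.62*t^2 - 4.72*t - 1.92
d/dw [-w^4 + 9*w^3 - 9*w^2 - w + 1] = -4*w^3 + 27*w^2 - 18*w - 1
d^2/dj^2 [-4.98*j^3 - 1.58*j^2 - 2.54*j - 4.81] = -29.88*j - 3.16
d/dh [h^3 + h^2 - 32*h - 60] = 3*h^2 + 2*h - 32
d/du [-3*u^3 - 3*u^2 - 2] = 3*u*(-3*u - 2)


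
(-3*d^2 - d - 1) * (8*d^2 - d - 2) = -24*d^4 - 5*d^3 - d^2 + 3*d + 2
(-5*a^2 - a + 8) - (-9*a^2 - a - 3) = 4*a^2 + 11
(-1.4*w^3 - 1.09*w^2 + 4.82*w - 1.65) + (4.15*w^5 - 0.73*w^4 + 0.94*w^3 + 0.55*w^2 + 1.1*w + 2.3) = 4.15*w^5 - 0.73*w^4 - 0.46*w^3 - 0.54*w^2 + 5.92*w + 0.65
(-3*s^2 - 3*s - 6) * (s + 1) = -3*s^3 - 6*s^2 - 9*s - 6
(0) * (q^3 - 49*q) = 0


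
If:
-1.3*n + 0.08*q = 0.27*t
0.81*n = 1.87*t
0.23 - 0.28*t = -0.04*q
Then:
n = -0.39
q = -6.94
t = -0.17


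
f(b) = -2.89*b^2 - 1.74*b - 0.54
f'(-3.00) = 15.60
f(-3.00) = -21.33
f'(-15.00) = 84.96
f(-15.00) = -624.69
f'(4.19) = -25.96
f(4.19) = -58.57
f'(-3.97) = 21.21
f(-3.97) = -39.18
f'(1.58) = -10.87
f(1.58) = -10.50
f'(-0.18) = -0.70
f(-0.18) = -0.32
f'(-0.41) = 0.63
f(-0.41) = -0.31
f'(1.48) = -10.29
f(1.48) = -9.45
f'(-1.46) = 6.70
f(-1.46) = -4.16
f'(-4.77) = 25.83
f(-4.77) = -58.00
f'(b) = -5.78*b - 1.74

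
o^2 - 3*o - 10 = (o - 5)*(o + 2)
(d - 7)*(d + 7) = d^2 - 49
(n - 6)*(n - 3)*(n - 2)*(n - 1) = n^4 - 12*n^3 + 47*n^2 - 72*n + 36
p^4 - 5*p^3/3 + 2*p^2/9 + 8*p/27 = p*(p - 4/3)*(p - 2/3)*(p + 1/3)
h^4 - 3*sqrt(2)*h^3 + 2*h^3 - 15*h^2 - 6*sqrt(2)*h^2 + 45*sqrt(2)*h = h*(h - 3)*(h + 5)*(h - 3*sqrt(2))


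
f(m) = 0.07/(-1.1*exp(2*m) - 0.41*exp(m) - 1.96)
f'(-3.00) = 0.00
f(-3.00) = -0.04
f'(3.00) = 0.00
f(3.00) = 0.00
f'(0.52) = 0.01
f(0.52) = -0.01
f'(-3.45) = 0.00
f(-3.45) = -0.04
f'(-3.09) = 0.00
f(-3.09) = -0.04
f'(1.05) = 0.01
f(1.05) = -0.01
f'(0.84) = 0.01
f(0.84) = -0.01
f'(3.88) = 0.00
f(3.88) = -0.00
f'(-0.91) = 0.01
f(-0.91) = -0.03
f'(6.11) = 0.00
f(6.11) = -0.00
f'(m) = 0.07*(2.2*exp(2*m) + 0.41*exp(m))/(-1.1*exp(2*m) - 0.41*exp(m) - 1.96)^2 = (0.154*exp(m) + 0.0287)*exp(m)/(1.1*exp(2*m) + 0.41*exp(m) + 1.96)^2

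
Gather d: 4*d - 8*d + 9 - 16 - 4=-4*d - 11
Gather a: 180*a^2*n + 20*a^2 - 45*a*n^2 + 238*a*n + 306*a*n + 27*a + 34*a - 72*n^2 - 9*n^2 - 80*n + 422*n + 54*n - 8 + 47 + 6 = a^2*(180*n + 20) + a*(-45*n^2 + 544*n + 61) - 81*n^2 + 396*n + 45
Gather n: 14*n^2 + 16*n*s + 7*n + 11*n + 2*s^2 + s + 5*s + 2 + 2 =14*n^2 + n*(16*s + 18) + 2*s^2 + 6*s + 4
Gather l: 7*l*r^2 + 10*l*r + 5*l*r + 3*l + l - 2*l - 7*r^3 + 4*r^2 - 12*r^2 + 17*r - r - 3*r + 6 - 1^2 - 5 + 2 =l*(7*r^2 + 15*r + 2) - 7*r^3 - 8*r^2 + 13*r + 2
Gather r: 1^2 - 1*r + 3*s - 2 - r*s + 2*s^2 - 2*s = r*(-s - 1) + 2*s^2 + s - 1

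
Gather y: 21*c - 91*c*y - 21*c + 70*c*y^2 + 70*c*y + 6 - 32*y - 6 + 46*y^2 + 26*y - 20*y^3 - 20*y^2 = -20*y^3 + y^2*(70*c + 26) + y*(-21*c - 6)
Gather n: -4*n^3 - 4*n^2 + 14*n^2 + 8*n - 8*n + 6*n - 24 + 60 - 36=-4*n^3 + 10*n^2 + 6*n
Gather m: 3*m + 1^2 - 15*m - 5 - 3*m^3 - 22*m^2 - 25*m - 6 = -3*m^3 - 22*m^2 - 37*m - 10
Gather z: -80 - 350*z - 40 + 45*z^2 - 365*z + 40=45*z^2 - 715*z - 80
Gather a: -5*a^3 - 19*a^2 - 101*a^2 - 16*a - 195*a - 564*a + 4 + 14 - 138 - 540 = -5*a^3 - 120*a^2 - 775*a - 660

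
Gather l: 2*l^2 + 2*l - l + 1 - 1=2*l^2 + l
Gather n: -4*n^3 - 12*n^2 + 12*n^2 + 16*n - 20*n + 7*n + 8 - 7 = -4*n^3 + 3*n + 1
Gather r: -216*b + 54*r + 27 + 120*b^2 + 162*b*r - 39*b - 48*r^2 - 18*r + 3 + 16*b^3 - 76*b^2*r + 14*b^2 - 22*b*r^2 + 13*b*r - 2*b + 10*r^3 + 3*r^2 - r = 16*b^3 + 134*b^2 - 257*b + 10*r^3 + r^2*(-22*b - 45) + r*(-76*b^2 + 175*b + 35) + 30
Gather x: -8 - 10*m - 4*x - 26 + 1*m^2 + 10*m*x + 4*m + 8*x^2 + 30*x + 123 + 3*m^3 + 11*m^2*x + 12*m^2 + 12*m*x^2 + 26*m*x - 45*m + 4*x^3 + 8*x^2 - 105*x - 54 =3*m^3 + 13*m^2 - 51*m + 4*x^3 + x^2*(12*m + 16) + x*(11*m^2 + 36*m - 79) + 35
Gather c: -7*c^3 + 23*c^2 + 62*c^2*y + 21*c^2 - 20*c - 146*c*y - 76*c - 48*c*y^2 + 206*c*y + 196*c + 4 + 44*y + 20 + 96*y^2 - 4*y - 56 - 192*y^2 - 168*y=-7*c^3 + c^2*(62*y + 44) + c*(-48*y^2 + 60*y + 100) - 96*y^2 - 128*y - 32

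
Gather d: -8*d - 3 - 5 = -8*d - 8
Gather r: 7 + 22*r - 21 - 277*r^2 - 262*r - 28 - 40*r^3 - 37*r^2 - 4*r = -40*r^3 - 314*r^2 - 244*r - 42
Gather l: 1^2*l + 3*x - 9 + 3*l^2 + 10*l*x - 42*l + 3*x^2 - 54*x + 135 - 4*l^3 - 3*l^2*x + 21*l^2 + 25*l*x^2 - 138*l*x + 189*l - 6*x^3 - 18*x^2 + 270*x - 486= -4*l^3 + l^2*(24 - 3*x) + l*(25*x^2 - 128*x + 148) - 6*x^3 - 15*x^2 + 219*x - 360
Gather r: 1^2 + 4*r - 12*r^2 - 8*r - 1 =-12*r^2 - 4*r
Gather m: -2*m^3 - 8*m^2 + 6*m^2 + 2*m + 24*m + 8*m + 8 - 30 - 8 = -2*m^3 - 2*m^2 + 34*m - 30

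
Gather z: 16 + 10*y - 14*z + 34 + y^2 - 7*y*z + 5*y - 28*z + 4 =y^2 + 15*y + z*(-7*y - 42) + 54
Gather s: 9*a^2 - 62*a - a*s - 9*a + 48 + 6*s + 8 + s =9*a^2 - 71*a + s*(7 - a) + 56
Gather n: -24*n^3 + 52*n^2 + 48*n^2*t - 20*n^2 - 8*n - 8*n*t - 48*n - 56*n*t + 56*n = -24*n^3 + n^2*(48*t + 32) - 64*n*t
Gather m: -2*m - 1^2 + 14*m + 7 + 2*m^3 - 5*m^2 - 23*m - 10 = 2*m^3 - 5*m^2 - 11*m - 4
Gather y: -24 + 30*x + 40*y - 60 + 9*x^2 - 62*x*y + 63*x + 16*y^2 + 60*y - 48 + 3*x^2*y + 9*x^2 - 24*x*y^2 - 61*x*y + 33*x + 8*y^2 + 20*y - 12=18*x^2 + 126*x + y^2*(24 - 24*x) + y*(3*x^2 - 123*x + 120) - 144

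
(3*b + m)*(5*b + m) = 15*b^2 + 8*b*m + m^2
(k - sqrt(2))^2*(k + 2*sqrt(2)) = k^3 - 6*k + 4*sqrt(2)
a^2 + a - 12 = (a - 3)*(a + 4)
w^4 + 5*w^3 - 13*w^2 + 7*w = w*(w - 1)^2*(w + 7)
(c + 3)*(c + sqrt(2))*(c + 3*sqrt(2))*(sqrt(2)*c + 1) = sqrt(2)*c^4 + 3*sqrt(2)*c^3 + 9*c^3 + 10*sqrt(2)*c^2 + 27*c^2 + 6*c + 30*sqrt(2)*c + 18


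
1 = 1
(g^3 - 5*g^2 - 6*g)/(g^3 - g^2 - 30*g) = (g + 1)/(g + 5)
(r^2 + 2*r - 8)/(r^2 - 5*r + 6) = (r + 4)/(r - 3)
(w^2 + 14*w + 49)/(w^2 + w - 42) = (w + 7)/(w - 6)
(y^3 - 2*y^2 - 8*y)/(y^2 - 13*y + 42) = y*(y^2 - 2*y - 8)/(y^2 - 13*y + 42)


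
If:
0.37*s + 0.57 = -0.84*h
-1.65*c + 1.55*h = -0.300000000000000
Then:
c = -0.413780663780664*s - 0.455627705627706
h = -0.44047619047619*s - 0.678571428571429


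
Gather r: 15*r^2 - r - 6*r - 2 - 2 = 15*r^2 - 7*r - 4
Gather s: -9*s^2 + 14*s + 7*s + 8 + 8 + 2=-9*s^2 + 21*s + 18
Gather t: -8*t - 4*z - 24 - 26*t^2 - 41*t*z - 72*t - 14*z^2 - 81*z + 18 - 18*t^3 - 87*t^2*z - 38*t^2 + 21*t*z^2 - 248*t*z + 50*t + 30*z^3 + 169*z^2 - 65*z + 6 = -18*t^3 + t^2*(-87*z - 64) + t*(21*z^2 - 289*z - 30) + 30*z^3 + 155*z^2 - 150*z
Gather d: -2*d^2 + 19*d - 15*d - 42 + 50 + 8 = -2*d^2 + 4*d + 16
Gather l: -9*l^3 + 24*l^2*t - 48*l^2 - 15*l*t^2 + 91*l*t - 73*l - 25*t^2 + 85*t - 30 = -9*l^3 + l^2*(24*t - 48) + l*(-15*t^2 + 91*t - 73) - 25*t^2 + 85*t - 30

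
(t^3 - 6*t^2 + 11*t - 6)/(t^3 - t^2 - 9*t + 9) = (t - 2)/(t + 3)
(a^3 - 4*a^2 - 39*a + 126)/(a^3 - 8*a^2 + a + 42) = (a + 6)/(a + 2)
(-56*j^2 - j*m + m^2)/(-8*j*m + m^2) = (7*j + m)/m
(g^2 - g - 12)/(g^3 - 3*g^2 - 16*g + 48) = (g + 3)/(g^2 + g - 12)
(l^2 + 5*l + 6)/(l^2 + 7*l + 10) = (l + 3)/(l + 5)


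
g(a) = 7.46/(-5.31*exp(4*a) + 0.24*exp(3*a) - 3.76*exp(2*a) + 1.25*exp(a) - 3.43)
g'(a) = 7.46*(21.24*exp(4*a) - 0.72*exp(3*a) + 7.52*exp(2*a) - 1.25*exp(a))/(-5.31*exp(4*a) + 0.24*exp(3*a) - 3.76*exp(2*a) + 1.25*exp(a) - 3.43)^2 = (158.4504*exp(3*a) - 5.3712*exp(2*a) + 56.0992*exp(a) - 9.325)*exp(a)/(5.31*exp(4*a) - 0.24*exp(3*a) + 3.76*exp(2*a) - 1.25*exp(a) + 3.43)^2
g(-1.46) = -2.22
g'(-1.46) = 0.11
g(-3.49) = -2.20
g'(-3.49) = -0.02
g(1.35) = -0.01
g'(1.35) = 0.02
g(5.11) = -0.00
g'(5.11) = 0.00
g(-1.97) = -2.24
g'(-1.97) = -0.01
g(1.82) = -0.00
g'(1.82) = 0.00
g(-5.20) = -2.18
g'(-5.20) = -0.00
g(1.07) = -0.02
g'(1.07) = 0.07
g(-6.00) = -2.18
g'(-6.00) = 0.00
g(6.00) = 0.00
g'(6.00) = 0.00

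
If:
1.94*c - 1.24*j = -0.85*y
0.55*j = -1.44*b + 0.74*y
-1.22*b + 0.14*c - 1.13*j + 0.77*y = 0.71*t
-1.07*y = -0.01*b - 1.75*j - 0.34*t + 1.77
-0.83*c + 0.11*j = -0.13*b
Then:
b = 0.91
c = 0.81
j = 5.05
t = -3.45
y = 5.51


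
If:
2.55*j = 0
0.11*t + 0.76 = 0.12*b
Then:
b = 0.916666666666667*t + 6.33333333333333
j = 0.00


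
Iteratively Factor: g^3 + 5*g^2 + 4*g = (g)*(g^2 + 5*g + 4) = g*(g + 4)*(g + 1)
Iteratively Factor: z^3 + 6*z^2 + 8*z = (z + 4)*(z^2 + 2*z) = (z + 2)*(z + 4)*(z)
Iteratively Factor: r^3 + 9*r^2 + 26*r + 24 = (r + 2)*(r^2 + 7*r + 12) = (r + 2)*(r + 3)*(r + 4)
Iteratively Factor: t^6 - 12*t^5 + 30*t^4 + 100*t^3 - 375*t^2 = (t + 3)*(t^5 - 15*t^4 + 75*t^3 - 125*t^2) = (t - 5)*(t + 3)*(t^4 - 10*t^3 + 25*t^2) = t*(t - 5)*(t + 3)*(t^3 - 10*t^2 + 25*t) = t^2*(t - 5)*(t + 3)*(t^2 - 10*t + 25) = t^2*(t - 5)^2*(t + 3)*(t - 5)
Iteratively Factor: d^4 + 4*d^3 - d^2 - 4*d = (d + 4)*(d^3 - d) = (d + 1)*(d + 4)*(d^2 - d) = (d - 1)*(d + 1)*(d + 4)*(d)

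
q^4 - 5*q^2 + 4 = (q - 2)*(q - 1)*(q + 1)*(q + 2)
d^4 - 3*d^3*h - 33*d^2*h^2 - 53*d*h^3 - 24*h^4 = (d - 8*h)*(d + h)^2*(d + 3*h)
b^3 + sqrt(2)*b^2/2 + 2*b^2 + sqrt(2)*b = b*(b + 2)*(b + sqrt(2)/2)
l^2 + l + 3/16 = (l + 1/4)*(l + 3/4)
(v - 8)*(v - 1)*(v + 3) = v^3 - 6*v^2 - 19*v + 24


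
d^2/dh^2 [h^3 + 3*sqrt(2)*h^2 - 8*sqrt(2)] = 6*h + 6*sqrt(2)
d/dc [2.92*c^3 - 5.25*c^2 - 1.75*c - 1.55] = 8.76*c^2 - 10.5*c - 1.75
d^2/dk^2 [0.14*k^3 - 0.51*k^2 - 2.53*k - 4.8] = 0.84*k - 1.02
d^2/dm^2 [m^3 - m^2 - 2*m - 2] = 6*m - 2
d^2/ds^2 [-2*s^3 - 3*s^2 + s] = -12*s - 6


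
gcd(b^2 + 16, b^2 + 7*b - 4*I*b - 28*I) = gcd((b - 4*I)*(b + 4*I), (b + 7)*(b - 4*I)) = b - 4*I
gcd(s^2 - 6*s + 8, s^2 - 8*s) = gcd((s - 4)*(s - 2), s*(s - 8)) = 1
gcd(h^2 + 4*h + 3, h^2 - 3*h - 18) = h + 3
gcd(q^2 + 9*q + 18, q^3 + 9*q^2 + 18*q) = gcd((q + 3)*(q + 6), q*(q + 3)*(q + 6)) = q^2 + 9*q + 18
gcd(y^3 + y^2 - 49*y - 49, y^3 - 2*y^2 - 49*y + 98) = y^2 - 49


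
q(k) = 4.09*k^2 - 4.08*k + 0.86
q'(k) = 8.18*k - 4.08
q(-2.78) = 43.81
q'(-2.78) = -26.82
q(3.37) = 33.56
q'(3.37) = 23.49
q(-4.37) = 96.80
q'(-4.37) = -39.83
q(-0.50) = 3.92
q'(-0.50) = -8.17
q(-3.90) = 78.98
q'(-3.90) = -35.98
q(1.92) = 8.10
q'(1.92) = 11.63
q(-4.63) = 107.43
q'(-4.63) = -41.95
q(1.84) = 7.20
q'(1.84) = 10.97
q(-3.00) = 49.91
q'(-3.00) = -28.62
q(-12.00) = 638.78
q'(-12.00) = -102.24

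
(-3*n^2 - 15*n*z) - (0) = -3*n^2 - 15*n*z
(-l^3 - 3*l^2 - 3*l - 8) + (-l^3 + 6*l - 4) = -2*l^3 - 3*l^2 + 3*l - 12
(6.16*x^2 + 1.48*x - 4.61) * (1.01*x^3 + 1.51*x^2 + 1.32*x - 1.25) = 6.2216*x^5 + 10.7964*x^4 + 5.7099*x^3 - 12.7075*x^2 - 7.9352*x + 5.7625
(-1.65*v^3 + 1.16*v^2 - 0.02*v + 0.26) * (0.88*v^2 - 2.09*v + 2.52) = -1.452*v^5 + 4.4693*v^4 - 6.6*v^3 + 3.1938*v^2 - 0.5938*v + 0.6552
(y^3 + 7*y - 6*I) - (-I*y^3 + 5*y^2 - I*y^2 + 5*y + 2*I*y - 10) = y^3 + I*y^3 - 5*y^2 + I*y^2 + 2*y - 2*I*y + 10 - 6*I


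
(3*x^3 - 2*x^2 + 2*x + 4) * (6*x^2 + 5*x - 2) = 18*x^5 + 3*x^4 - 4*x^3 + 38*x^2 + 16*x - 8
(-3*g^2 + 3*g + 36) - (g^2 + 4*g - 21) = -4*g^2 - g + 57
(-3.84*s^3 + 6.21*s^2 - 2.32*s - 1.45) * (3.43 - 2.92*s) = 11.2128*s^4 - 31.3044*s^3 + 28.0747*s^2 - 3.7236*s - 4.9735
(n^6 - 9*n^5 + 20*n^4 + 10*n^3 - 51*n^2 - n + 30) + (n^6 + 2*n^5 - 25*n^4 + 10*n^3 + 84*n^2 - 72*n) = 2*n^6 - 7*n^5 - 5*n^4 + 20*n^3 + 33*n^2 - 73*n + 30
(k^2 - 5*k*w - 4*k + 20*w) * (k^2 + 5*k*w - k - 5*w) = k^4 - 5*k^3 - 25*k^2*w^2 + 4*k^2 + 125*k*w^2 - 100*w^2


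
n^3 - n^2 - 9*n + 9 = (n - 3)*(n - 1)*(n + 3)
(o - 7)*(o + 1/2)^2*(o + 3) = o^4 - 3*o^3 - 99*o^2/4 - 22*o - 21/4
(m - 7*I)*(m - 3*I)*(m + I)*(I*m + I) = I*m^4 + 9*m^3 + I*m^3 + 9*m^2 - 11*I*m^2 + 21*m - 11*I*m + 21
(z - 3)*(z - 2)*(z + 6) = z^3 + z^2 - 24*z + 36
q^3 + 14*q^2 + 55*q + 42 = (q + 1)*(q + 6)*(q + 7)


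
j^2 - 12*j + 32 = (j - 8)*(j - 4)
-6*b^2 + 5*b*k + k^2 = (-b + k)*(6*b + k)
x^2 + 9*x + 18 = (x + 3)*(x + 6)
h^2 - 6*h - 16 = (h - 8)*(h + 2)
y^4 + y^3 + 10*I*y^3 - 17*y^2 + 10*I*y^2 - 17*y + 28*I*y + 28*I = (y + 1)*(y - I)*(y + 4*I)*(y + 7*I)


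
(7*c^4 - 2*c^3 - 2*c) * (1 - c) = -7*c^5 + 9*c^4 - 2*c^3 + 2*c^2 - 2*c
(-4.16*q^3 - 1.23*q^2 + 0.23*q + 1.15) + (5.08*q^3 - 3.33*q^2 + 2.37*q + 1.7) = 0.92*q^3 - 4.56*q^2 + 2.6*q + 2.85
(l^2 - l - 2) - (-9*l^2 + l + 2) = 10*l^2 - 2*l - 4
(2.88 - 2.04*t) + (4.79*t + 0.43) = 2.75*t + 3.31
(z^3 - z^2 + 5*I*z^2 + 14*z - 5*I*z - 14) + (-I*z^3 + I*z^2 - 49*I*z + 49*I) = z^3 - I*z^3 - z^2 + 6*I*z^2 + 14*z - 54*I*z - 14 + 49*I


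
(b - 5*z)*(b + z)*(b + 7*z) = b^3 + 3*b^2*z - 33*b*z^2 - 35*z^3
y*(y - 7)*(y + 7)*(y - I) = y^4 - I*y^3 - 49*y^2 + 49*I*y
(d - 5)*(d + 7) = d^2 + 2*d - 35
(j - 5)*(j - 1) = j^2 - 6*j + 5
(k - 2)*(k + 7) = k^2 + 5*k - 14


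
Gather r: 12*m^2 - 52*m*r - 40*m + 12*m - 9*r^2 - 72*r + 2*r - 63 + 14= 12*m^2 - 28*m - 9*r^2 + r*(-52*m - 70) - 49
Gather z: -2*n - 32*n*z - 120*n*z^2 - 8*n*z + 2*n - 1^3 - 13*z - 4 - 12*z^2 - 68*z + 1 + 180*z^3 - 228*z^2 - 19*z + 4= 180*z^3 + z^2*(-120*n - 240) + z*(-40*n - 100)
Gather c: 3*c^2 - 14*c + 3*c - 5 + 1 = 3*c^2 - 11*c - 4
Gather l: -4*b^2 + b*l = -4*b^2 + b*l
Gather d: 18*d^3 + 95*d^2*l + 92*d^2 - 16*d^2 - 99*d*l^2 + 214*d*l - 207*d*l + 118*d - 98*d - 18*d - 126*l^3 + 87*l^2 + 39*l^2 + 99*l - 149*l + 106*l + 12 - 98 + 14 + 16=18*d^3 + d^2*(95*l + 76) + d*(-99*l^2 + 7*l + 2) - 126*l^3 + 126*l^2 + 56*l - 56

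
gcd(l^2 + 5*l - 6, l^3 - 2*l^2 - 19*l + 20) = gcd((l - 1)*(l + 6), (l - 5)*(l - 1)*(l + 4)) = l - 1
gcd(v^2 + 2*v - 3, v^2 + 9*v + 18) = v + 3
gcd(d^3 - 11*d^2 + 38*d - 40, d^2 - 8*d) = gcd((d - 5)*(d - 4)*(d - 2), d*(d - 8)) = 1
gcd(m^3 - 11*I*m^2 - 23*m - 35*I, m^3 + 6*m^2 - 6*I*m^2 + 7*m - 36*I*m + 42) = m^2 - 6*I*m + 7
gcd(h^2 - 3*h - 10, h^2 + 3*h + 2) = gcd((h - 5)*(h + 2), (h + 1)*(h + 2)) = h + 2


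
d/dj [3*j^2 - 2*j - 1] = 6*j - 2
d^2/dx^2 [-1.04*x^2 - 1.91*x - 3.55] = -2.08000000000000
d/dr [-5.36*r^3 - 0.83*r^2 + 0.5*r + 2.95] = -16.08*r^2 - 1.66*r + 0.5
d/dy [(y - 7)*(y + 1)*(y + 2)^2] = 4*y^3 - 6*y^2 - 54*y - 52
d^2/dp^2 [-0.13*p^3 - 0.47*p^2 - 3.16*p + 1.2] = -0.78*p - 0.94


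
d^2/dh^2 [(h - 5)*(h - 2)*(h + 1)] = 6*h - 12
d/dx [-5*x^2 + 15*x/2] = 15/2 - 10*x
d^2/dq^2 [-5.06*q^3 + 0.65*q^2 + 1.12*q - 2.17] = 1.3 - 30.36*q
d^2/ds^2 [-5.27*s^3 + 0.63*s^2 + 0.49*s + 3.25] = 1.26 - 31.62*s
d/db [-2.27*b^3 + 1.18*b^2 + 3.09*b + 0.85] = -6.81*b^2 + 2.36*b + 3.09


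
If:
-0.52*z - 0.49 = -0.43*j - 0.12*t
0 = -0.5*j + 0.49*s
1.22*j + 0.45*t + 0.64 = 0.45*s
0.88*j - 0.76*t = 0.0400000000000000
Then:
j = -0.48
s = -0.49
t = -0.61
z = -1.48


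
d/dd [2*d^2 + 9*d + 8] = 4*d + 9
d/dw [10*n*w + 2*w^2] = 10*n + 4*w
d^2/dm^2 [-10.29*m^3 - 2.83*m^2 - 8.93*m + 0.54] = -61.74*m - 5.66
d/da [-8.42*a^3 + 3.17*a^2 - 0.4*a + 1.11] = -25.26*a^2 + 6.34*a - 0.4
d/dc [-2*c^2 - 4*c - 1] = -4*c - 4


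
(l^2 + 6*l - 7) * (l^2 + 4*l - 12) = l^4 + 10*l^3 + 5*l^2 - 100*l + 84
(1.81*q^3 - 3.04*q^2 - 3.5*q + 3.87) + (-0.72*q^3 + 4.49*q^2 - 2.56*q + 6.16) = 1.09*q^3 + 1.45*q^2 - 6.06*q + 10.03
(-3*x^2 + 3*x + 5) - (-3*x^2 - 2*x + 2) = 5*x + 3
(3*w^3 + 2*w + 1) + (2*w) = 3*w^3 + 4*w + 1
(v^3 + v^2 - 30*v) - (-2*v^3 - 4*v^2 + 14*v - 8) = 3*v^3 + 5*v^2 - 44*v + 8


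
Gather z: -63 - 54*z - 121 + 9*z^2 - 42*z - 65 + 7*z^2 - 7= 16*z^2 - 96*z - 256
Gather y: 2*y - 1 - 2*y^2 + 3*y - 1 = -2*y^2 + 5*y - 2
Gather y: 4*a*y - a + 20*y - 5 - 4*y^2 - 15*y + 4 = -a - 4*y^2 + y*(4*a + 5) - 1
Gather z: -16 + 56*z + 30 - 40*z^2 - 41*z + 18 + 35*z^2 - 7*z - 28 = -5*z^2 + 8*z + 4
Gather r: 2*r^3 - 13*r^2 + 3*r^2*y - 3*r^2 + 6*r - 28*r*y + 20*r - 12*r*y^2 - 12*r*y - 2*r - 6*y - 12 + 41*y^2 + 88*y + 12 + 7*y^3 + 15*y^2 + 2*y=2*r^3 + r^2*(3*y - 16) + r*(-12*y^2 - 40*y + 24) + 7*y^3 + 56*y^2 + 84*y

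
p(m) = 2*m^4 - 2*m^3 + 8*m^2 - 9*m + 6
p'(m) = 8*m^3 - 6*m^2 + 16*m - 9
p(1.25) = 8.23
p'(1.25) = 17.25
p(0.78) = 3.64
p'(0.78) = 3.63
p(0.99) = 4.91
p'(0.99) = 8.72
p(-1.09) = 30.73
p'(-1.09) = -43.93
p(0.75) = 3.54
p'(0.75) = 3.00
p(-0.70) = 17.39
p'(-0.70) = -25.88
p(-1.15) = 33.47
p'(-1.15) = -47.50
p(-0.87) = 22.35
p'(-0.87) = -32.73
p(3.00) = 159.00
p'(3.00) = 201.00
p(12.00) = 39066.00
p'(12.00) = 13143.00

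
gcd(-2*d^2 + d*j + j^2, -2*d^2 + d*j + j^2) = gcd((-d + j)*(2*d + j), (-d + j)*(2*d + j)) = 2*d^2 - d*j - j^2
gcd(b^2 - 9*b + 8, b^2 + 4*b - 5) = b - 1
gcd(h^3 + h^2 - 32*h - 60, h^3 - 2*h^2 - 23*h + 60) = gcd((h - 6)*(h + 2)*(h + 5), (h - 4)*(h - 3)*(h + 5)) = h + 5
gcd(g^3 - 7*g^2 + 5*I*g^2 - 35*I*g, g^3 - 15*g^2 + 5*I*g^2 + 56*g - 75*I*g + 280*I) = g^2 + g*(-7 + 5*I) - 35*I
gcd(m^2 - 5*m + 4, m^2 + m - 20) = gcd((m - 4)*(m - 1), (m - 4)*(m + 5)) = m - 4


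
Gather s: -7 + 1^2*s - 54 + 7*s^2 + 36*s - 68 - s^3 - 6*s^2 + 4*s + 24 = -s^3 + s^2 + 41*s - 105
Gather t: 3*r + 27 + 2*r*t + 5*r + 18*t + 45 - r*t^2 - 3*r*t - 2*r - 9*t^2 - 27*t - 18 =6*r + t^2*(-r - 9) + t*(-r - 9) + 54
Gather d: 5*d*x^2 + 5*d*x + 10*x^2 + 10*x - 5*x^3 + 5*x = d*(5*x^2 + 5*x) - 5*x^3 + 10*x^2 + 15*x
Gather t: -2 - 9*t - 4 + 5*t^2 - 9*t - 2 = 5*t^2 - 18*t - 8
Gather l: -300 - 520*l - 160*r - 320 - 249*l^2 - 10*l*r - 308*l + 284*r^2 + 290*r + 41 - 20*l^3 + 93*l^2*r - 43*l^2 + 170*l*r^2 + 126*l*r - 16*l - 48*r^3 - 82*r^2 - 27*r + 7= -20*l^3 + l^2*(93*r - 292) + l*(170*r^2 + 116*r - 844) - 48*r^3 + 202*r^2 + 103*r - 572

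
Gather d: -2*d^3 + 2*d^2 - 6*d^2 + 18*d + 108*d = -2*d^3 - 4*d^2 + 126*d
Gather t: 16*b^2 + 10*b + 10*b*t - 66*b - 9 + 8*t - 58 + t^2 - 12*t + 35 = 16*b^2 - 56*b + t^2 + t*(10*b - 4) - 32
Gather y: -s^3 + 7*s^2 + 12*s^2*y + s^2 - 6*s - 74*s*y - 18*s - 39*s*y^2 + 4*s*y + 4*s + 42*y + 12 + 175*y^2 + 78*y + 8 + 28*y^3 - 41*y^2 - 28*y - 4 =-s^3 + 8*s^2 - 20*s + 28*y^3 + y^2*(134 - 39*s) + y*(12*s^2 - 70*s + 92) + 16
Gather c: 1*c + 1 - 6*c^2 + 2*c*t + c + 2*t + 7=-6*c^2 + c*(2*t + 2) + 2*t + 8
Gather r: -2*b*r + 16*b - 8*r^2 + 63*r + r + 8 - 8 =16*b - 8*r^2 + r*(64 - 2*b)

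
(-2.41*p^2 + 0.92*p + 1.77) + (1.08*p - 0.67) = -2.41*p^2 + 2.0*p + 1.1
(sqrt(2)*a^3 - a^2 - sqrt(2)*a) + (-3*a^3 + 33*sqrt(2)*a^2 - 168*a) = -3*a^3 + sqrt(2)*a^3 - a^2 + 33*sqrt(2)*a^2 - 168*a - sqrt(2)*a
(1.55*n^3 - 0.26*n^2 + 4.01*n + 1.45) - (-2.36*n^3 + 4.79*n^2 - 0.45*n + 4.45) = 3.91*n^3 - 5.05*n^2 + 4.46*n - 3.0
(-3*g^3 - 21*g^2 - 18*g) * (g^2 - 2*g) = -3*g^5 - 15*g^4 + 24*g^3 + 36*g^2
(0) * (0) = 0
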